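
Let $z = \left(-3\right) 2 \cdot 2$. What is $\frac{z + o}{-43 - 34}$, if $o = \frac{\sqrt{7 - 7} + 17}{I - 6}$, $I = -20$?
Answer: $\frac{47}{286} \approx 0.16434$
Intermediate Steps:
$o = - \frac{17}{26}$ ($o = \frac{\sqrt{7 - 7} + 17}{-20 - 6} = \frac{\sqrt{0} + 17}{-26} = \left(0 + 17\right) \left(- \frac{1}{26}\right) = 17 \left(- \frac{1}{26}\right) = - \frac{17}{26} \approx -0.65385$)
$z = -12$ ($z = \left(-6\right) 2 = -12$)
$\frac{z + o}{-43 - 34} = \frac{-12 - \frac{17}{26}}{-43 - 34} = \frac{1}{-77} \left(- \frac{329}{26}\right) = \left(- \frac{1}{77}\right) \left(- \frac{329}{26}\right) = \frac{47}{286}$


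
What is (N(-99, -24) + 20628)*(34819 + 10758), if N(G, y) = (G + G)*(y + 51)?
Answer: 696507714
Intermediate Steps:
N(G, y) = 2*G*(51 + y) (N(G, y) = (2*G)*(51 + y) = 2*G*(51 + y))
(N(-99, -24) + 20628)*(34819 + 10758) = (2*(-99)*(51 - 24) + 20628)*(34819 + 10758) = (2*(-99)*27 + 20628)*45577 = (-5346 + 20628)*45577 = 15282*45577 = 696507714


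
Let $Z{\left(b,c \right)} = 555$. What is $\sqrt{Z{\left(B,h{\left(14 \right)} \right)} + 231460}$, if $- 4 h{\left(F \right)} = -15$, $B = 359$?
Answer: $7 \sqrt{4735} \approx 481.68$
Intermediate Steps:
$h{\left(F \right)} = \frac{15}{4}$ ($h{\left(F \right)} = \left(- \frac{1}{4}\right) \left(-15\right) = \frac{15}{4}$)
$\sqrt{Z{\left(B,h{\left(14 \right)} \right)} + 231460} = \sqrt{555 + 231460} = \sqrt{232015} = 7 \sqrt{4735}$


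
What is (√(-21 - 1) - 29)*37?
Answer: -1073 + 37*I*√22 ≈ -1073.0 + 173.55*I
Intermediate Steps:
(√(-21 - 1) - 29)*37 = (√(-22) - 29)*37 = (I*√22 - 29)*37 = (-29 + I*√22)*37 = -1073 + 37*I*√22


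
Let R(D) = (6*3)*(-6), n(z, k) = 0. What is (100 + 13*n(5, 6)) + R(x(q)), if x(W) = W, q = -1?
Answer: -8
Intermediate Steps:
R(D) = -108 (R(D) = 18*(-6) = -108)
(100 + 13*n(5, 6)) + R(x(q)) = (100 + 13*0) - 108 = (100 + 0) - 108 = 100 - 108 = -8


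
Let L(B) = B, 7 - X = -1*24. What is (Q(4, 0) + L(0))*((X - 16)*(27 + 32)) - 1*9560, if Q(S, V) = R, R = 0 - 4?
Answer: -13100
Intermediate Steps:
X = 31 (X = 7 - (-1)*24 = 7 - 1*(-24) = 7 + 24 = 31)
R = -4
Q(S, V) = -4
(Q(4, 0) + L(0))*((X - 16)*(27 + 32)) - 1*9560 = (-4 + 0)*((31 - 16)*(27 + 32)) - 1*9560 = -60*59 - 9560 = -4*885 - 9560 = -3540 - 9560 = -13100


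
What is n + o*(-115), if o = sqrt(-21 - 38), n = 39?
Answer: 39 - 115*I*sqrt(59) ≈ 39.0 - 883.33*I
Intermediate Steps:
o = I*sqrt(59) (o = sqrt(-59) = I*sqrt(59) ≈ 7.6811*I)
n + o*(-115) = 39 + (I*sqrt(59))*(-115) = 39 - 115*I*sqrt(59)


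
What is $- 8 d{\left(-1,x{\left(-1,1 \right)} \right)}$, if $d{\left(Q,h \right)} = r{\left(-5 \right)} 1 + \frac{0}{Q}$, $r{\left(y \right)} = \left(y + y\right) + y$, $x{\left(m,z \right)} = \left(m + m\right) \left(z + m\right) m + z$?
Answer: $120$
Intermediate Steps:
$x{\left(m,z \right)} = z + 2 m^{2} \left(m + z\right)$ ($x{\left(m,z \right)} = 2 m \left(m + z\right) m + z = 2 m^{2} \left(m + z\right) + z = z + 2 m^{2} \left(m + z\right)$)
$r{\left(y \right)} = 3 y$ ($r{\left(y \right)} = 2 y + y = 3 y$)
$d{\left(Q,h \right)} = -15$ ($d{\left(Q,h \right)} = 3 \left(-5\right) 1 + \frac{0}{Q} = \left(-15\right) 1 + 0 = -15 + 0 = -15$)
$- 8 d{\left(-1,x{\left(-1,1 \right)} \right)} = \left(-8\right) \left(-15\right) = 120$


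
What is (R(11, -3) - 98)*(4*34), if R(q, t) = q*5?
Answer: -5848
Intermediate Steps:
R(q, t) = 5*q
(R(11, -3) - 98)*(4*34) = (5*11 - 98)*(4*34) = (55 - 98)*136 = -43*136 = -5848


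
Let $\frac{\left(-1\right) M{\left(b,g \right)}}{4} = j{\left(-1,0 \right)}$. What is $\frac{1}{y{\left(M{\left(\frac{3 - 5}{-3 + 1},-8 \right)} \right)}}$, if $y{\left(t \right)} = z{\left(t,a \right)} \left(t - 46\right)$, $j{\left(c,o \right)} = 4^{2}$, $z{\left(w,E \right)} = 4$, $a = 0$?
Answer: $- \frac{1}{440} \approx -0.0022727$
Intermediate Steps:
$j{\left(c,o \right)} = 16$
$M{\left(b,g \right)} = -64$ ($M{\left(b,g \right)} = \left(-4\right) 16 = -64$)
$y{\left(t \right)} = -184 + 4 t$ ($y{\left(t \right)} = 4 \left(t - 46\right) = 4 \left(-46 + t\right) = -184 + 4 t$)
$\frac{1}{y{\left(M{\left(\frac{3 - 5}{-3 + 1},-8 \right)} \right)}} = \frac{1}{-184 + 4 \left(-64\right)} = \frac{1}{-184 - 256} = \frac{1}{-440} = - \frac{1}{440}$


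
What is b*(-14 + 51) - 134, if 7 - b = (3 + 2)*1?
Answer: -60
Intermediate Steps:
b = 2 (b = 7 - (3 + 2) = 7 - 5 = 2)
b*(-14 + 51) - 134 = 2*(-14 + 51) - 134 = 2*37 - 134 = 74 - 134 = -60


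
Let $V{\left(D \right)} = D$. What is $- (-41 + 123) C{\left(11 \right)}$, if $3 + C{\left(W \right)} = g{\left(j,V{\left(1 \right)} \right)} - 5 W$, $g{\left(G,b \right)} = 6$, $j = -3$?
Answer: $4264$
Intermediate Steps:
$C{\left(W \right)} = 3 - 5 W$ ($C{\left(W \right)} = -3 - \left(-6 + 5 W\right) = 3 - 5 W$)
$- (-41 + 123) C{\left(11 \right)} = - (-41 + 123) \left(3 - 55\right) = \left(-1\right) 82 \left(3 - 55\right) = \left(-82\right) \left(-52\right) = 4264$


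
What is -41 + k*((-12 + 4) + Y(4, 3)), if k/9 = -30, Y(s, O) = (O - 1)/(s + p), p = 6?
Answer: 2065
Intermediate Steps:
Y(s, O) = (-1 + O)/(6 + s) (Y(s, O) = (O - 1)/(s + 6) = (-1 + O)/(6 + s))
k = -270 (k = 9*(-30) = -270)
-41 + k*((-12 + 4) + Y(4, 3)) = -41 - 270*((-12 + 4) + (-1 + 3)/(6 + 4)) = -41 - 270*(-8 + 2/10) = -41 - 270*(-8 + (⅒)*2) = -41 - 270*(-8 + ⅕) = -41 - 270*(-39/5) = -41 + 2106 = 2065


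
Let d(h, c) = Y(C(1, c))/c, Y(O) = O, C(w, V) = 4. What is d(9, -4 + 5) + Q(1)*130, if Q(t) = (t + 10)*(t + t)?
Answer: 2864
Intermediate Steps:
d(h, c) = 4/c
Q(t) = 2*t*(10 + t) (Q(t) = (10 + t)*(2*t) = 2*t*(10 + t))
d(9, -4 + 5) + Q(1)*130 = 4/(-4 + 5) + (2*1*(10 + 1))*130 = 4/1 + (2*1*11)*130 = 4*1 + 22*130 = 4 + 2860 = 2864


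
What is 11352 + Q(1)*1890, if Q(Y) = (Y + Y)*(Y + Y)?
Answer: 18912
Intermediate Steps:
Q(Y) = 4*Y**2 (Q(Y) = (2*Y)*(2*Y) = 4*Y**2)
11352 + Q(1)*1890 = 11352 + (4*1**2)*1890 = 11352 + (4*1)*1890 = 11352 + 4*1890 = 11352 + 7560 = 18912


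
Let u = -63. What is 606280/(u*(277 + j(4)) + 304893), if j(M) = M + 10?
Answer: 15157/7164 ≈ 2.1157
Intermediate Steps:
j(M) = 10 + M
606280/(u*(277 + j(4)) + 304893) = 606280/(-63*(277 + (10 + 4)) + 304893) = 606280/(-63*(277 + 14) + 304893) = 606280/(-63*291 + 304893) = 606280/(-18333 + 304893) = 606280/286560 = 606280*(1/286560) = 15157/7164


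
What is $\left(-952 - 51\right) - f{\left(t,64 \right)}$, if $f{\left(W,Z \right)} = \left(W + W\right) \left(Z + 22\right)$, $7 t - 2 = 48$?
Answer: $- \frac{15621}{7} \approx -2231.6$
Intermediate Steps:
$t = \frac{50}{7}$ ($t = \frac{2}{7} + \frac{1}{7} \cdot 48 = \frac{2}{7} + \frac{48}{7} = \frac{50}{7} \approx 7.1429$)
$f{\left(W,Z \right)} = 2 W \left(22 + Z\right)$
$\left(-952 - 51\right) - f{\left(t,64 \right)} = \left(-952 - 51\right) - 2 \cdot \frac{50}{7} \left(22 + 64\right) = \left(-952 - 51\right) - 2 \cdot \frac{50}{7} \cdot 86 = -1003 - \frac{8600}{7} = - \frac{15621}{7}$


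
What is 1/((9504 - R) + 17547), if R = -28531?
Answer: 1/55582 ≈ 1.7991e-5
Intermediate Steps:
1/((9504 - R) + 17547) = 1/((9504 - 1*(-28531)) + 17547) = 1/((9504 + 28531) + 17547) = 1/(38035 + 17547) = 1/55582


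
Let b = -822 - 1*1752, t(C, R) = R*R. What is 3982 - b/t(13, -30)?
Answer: 199243/50 ≈ 3984.9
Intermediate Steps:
t(C, R) = R**2
b = -2574 (b = -822 - 1752 = -2574)
3982 - b/t(13, -30) = 3982 - (-2574)/((-30)**2) = 3982 - (-2574)/900 = 3982 - 1*(-143/50) = 3982 + 143/50 = 199243/50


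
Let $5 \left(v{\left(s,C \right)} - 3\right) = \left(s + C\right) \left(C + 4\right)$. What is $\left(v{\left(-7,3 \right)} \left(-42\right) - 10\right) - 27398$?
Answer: $- \frac{136494}{5} \approx -27299.0$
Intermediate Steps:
$v{\left(s,C \right)} = 3 + \frac{\left(4 + C\right) \left(C + s\right)}{5}$ ($v{\left(s,C \right)} = 3 + \frac{\left(s + C\right) \left(C + 4\right)}{5} = 3 + \frac{\left(C + s\right) \left(4 + C\right)}{5} = 3 + \frac{\left(4 + C\right) \left(C + s\right)}{5}$)
$\left(v{\left(-7,3 \right)} \left(-42\right) - 10\right) - 27398 = \left(\left(3 + \frac{3^{2}}{5} + \frac{4}{5} \cdot 3 + \frac{4}{5} \left(-7\right) + \frac{1}{5} \cdot 3 \left(-7\right)\right) \left(-42\right) - 10\right) - 27398 = \left(\left(3 + \frac{1}{5} \cdot 9 + \frac{12}{5} - \frac{28}{5} - \frac{21}{5}\right) \left(-42\right) - 10\right) - 27398 = \left(\left(3 + \frac{9}{5} + \frac{12}{5} - \frac{28}{5} - \frac{21}{5}\right) \left(-42\right) - 10\right) - 27398 = \left(\left(- \frac{13}{5}\right) \left(-42\right) - 10\right) - 27398 = \left(\frac{546}{5} - 10\right) - 27398 = \frac{496}{5} - 27398 = - \frac{136494}{5}$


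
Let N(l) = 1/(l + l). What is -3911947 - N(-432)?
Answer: -3379922207/864 ≈ -3.9119e+6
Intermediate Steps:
N(l) = 1/(2*l)
-3911947 - N(-432) = -3911947 - 1/(2*(-432)) = -3911947 - (-1)/(2*432) = -3911947 - 1*(-1/864) = -3911947 + 1/864 = -3379922207/864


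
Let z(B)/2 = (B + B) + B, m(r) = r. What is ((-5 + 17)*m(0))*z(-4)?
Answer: 0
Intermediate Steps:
z(B) = 6*B (z(B) = 2*((B + B) + B) = 2*(2*B + B) = 2*(3*B) = 6*B)
((-5 + 17)*m(0))*z(-4) = ((-5 + 17)*0)*(6*(-4)) = (12*0)*(-24) = 0*(-24) = 0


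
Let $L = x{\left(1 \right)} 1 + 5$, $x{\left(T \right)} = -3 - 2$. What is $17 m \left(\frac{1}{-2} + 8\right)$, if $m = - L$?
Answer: $0$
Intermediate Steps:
$x{\left(T \right)} = -5$ ($x{\left(T \right)} = -3 - 2 = -5$)
$L = 0$ ($L = \left(-5\right) 1 + 5 = -5 + 5 = 0$)
$m = 0$ ($m = \left(-1\right) 0 = 0$)
$17 m \left(\frac{1}{-2} + 8\right) = 17 \cdot 0 \left(\frac{1}{-2} + 8\right) = 0 \left(- \frac{1}{2} + 8\right) = 0 \cdot \frac{15}{2} = 0$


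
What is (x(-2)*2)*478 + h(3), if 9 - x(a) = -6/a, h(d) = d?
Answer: 5739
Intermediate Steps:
x(a) = 9 + 6/a (x(a) = 9 - (-6)/a = 9 + 6/a)
(x(-2)*2)*478 + h(3) = ((9 + 6/(-2))*2)*478 + 3 = ((9 + 6*(-½))*2)*478 + 3 = ((9 - 3)*2)*478 + 3 = (6*2)*478 + 3 = 12*478 + 3 = 5736 + 3 = 5739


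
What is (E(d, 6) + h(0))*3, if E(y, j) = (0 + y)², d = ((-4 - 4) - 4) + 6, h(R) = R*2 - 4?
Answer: 96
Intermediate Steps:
h(R) = -4 + 2*R (h(R) = 2*R - 4 = -4 + 2*R)
d = -6 (d = (-8 - 4) + 6 = -12 + 6 = -6)
E(y, j) = y²
(E(d, 6) + h(0))*3 = ((-6)² + (-4 + 2*0))*3 = (36 + (-4 + 0))*3 = (36 - 4)*3 = 32*3 = 96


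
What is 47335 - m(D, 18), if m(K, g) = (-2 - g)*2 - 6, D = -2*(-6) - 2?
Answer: 47381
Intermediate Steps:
D = 10 (D = 12 - 2 = 10)
m(K, g) = -10 - 2*g (m(K, g) = (-4 - 2*g) - 6 = -10 - 2*g)
47335 - m(D, 18) = 47335 - (-10 - 2*18) = 47335 - (-10 - 36) = 47335 - 1*(-46) = 47335 + 46 = 47381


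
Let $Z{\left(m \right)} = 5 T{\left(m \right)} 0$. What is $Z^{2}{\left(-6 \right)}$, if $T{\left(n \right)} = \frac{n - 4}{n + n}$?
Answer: $0$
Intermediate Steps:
$T{\left(n \right)} = \frac{-4 + n}{2 n}$
$Z{\left(m \right)} = 0$ ($Z{\left(m \right)} = 5 \frac{-4 + m}{2 m} 0 = \frac{5 \left(-4 + m\right)}{2 m} 0 = 0$)
$Z^{2}{\left(-6 \right)} = 0^{2} = 0$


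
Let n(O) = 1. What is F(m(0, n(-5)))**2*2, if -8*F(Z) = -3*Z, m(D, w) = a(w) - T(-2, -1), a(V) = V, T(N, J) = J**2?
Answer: 0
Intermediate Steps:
m(D, w) = -1 + w (m(D, w) = w - 1*(-1)**2 = w - 1*1 = w - 1 = -1 + w)
F(Z) = 3*Z/8 (F(Z) = -(-3)*Z/8 = 3*Z/8)
F(m(0, n(-5)))**2*2 = (3*(-1 + 1)/8)**2*2 = ((3/8)*0)**2*2 = 0**2*2 = 0*2 = 0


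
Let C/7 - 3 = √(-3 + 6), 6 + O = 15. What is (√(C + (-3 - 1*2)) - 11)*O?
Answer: -99 + 9*√(16 + 7*√3) ≈ -51.271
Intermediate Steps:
O = 9 (O = -6 + 15 = 9)
C = 21 + 7*√3 (C = 21 + 7*√(-3 + 6) = 21 + 7*√3 ≈ 33.124)
(√(C + (-3 - 1*2)) - 11)*O = (√((21 + 7*√3) + (-3 - 1*2)) - 11)*9 = (√((21 + 7*√3) + (-3 - 2)) - 11)*9 = (√((21 + 7*√3) - 5) - 11)*9 = (√(16 + 7*√3) - 11)*9 = (-11 + √(16 + 7*√3))*9 = -99 + 9*√(16 + 7*√3)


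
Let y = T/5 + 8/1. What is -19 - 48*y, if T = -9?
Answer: -1583/5 ≈ -316.60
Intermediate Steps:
y = 31/5 (y = -9/5 + 8/1 = -9*⅕ + 8*1 = -9/5 + 8 = 31/5 ≈ 6.2000)
-19 - 48*y = -19 - 48*31/5 = -19 - 1488/5 = -1583/5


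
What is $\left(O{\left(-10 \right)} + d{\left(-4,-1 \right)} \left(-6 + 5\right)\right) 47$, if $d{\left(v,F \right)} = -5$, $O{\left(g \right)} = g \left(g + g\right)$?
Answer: $9635$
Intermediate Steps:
$O{\left(g \right)} = 2 g^{2}$ ($O{\left(g \right)} = g 2 g = 2 g^{2}$)
$\left(O{\left(-10 \right)} + d{\left(-4,-1 \right)} \left(-6 + 5\right)\right) 47 = \left(2 \left(-10\right)^{2} - 5 \left(-6 + 5\right)\right) 47 = \left(2 \cdot 100 - -5\right) 47 = \left(200 + 5\right) 47 = 205 \cdot 47 = 9635$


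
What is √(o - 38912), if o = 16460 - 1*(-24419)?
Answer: √1967 ≈ 44.351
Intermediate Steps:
o = 40879 (o = 16460 + 24419 = 40879)
√(o - 38912) = √(40879 - 38912) = √1967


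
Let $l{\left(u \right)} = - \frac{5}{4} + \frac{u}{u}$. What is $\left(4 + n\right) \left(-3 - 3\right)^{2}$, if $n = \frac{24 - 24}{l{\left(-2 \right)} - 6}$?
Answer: $144$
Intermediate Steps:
$l{\left(u \right)} = - \frac{1}{4}$ ($l{\left(u \right)} = \left(-5\right) \frac{1}{4} + 1 = - \frac{5}{4} + 1 = - \frac{1}{4}$)
$n = 0$ ($n = \frac{24 - 24}{- \frac{1}{4} - 6} = \frac{0}{- \frac{25}{4}} = 0 \left(- \frac{4}{25}\right) = 0$)
$\left(4 + n\right) \left(-3 - 3\right)^{2} = \left(4 + 0\right) \left(-3 - 3\right)^{2} = 4 \left(-6\right)^{2} = 4 \cdot 36 = 144$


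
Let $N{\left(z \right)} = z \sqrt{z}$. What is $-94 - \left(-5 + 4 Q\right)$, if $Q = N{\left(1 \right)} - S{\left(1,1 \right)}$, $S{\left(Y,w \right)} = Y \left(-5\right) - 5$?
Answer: $-133$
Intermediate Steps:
$S{\left(Y,w \right)} = -5 - 5 Y$ ($S{\left(Y,w \right)} = - 5 Y - 5 = -5 - 5 Y$)
$N{\left(z \right)} = z^{\frac{3}{2}}$
$Q = 11$ ($Q = 1^{\frac{3}{2}} - \left(-5 - 5\right) = 1 - \left(-5 - 5\right) = 1 - -10 = 1 + 10 = 11$)
$-94 - \left(-5 + 4 Q\right) = -94 + \left(5 - 44\right) = -94 - 39 = -133$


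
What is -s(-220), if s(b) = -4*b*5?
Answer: -4400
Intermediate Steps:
s(b) = -20*b
-s(-220) = -(-20)*(-220) = -1*4400 = -4400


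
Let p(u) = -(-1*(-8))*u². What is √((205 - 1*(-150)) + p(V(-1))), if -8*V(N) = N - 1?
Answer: √1418/2 ≈ 18.828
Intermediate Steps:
V(N) = ⅛ - N/8 (V(N) = -(N - 1)/8 = -(-1 + N)/8 = ⅛ - N/8)
p(u) = -8*u²
√((205 - 1*(-150)) + p(V(-1))) = √((205 - 1*(-150)) - 8*(⅛ - ⅛*(-1))²) = √((205 + 150) - 8*(⅛ + ⅛)²) = √(355 - 8*(¼)²) = √(355 - 8*1/16) = √(355 - ½) = √(709/2) = √1418/2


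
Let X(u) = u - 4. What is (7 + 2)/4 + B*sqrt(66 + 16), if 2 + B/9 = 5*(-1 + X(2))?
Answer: 9/4 - 153*sqrt(82) ≈ -1383.2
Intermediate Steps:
X(u) = -4 + u
B = -153 (B = -18 + 9*(5*(-1 + (-4 + 2))) = -18 + 9*(5*(-1 - 2)) = -18 + 9*(5*(-3)) = -18 + 9*(-15) = -18 - 135 = -153)
(7 + 2)/4 + B*sqrt(66 + 16) = (7 + 2)/4 - 153*sqrt(66 + 16) = (1/4)*9 - 153*sqrt(82) = 9/4 - 153*sqrt(82)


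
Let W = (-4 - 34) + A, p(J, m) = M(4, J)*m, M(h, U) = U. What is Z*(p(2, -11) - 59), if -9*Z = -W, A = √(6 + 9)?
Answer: 342 - 9*√15 ≈ 307.14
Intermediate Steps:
A = √15 ≈ 3.8730
p(J, m) = J*m
W = -38 + √15 (W = (-4 - 34) + √15 = -38 + √15 ≈ -34.127)
Z = -38/9 + √15/9 (Z = -(-1)*(-38 + √15)/9 = -(38 - √15)/9 = -38/9 + √15/9 ≈ -3.7919)
Z*(p(2, -11) - 59) = (-38/9 + √15/9)*(2*(-11) - 59) = (-38/9 + √15/9)*(-22 - 59) = (-38/9 + √15/9)*(-81) = 342 - 9*√15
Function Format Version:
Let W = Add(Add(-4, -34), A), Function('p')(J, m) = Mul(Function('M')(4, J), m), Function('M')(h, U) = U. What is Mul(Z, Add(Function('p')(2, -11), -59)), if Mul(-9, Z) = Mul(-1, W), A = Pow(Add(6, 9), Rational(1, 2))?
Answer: Add(342, Mul(-9, Pow(15, Rational(1, 2)))) ≈ 307.14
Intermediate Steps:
A = Pow(15, Rational(1, 2)) ≈ 3.8730
Function('p')(J, m) = Mul(J, m)
W = Add(-38, Pow(15, Rational(1, 2))) (W = Add(Add(-4, -34), Pow(15, Rational(1, 2))) = Add(-38, Pow(15, Rational(1, 2))) ≈ -34.127)
Z = Add(Rational(-38, 9), Mul(Rational(1, 9), Pow(15, Rational(1, 2)))) (Z = Mul(Rational(-1, 9), Mul(-1, Add(-38, Pow(15, Rational(1, 2))))) = Mul(Rational(-1, 9), Add(38, Mul(-1, Pow(15, Rational(1, 2))))) = Add(Rational(-38, 9), Mul(Rational(1, 9), Pow(15, Rational(1, 2)))) ≈ -3.7919)
Mul(Z, Add(Function('p')(2, -11), -59)) = Mul(Add(Rational(-38, 9), Mul(Rational(1, 9), Pow(15, Rational(1, 2)))), Add(Mul(2, -11), -59)) = Mul(Add(Rational(-38, 9), Mul(Rational(1, 9), Pow(15, Rational(1, 2)))), Add(-22, -59)) = Mul(Add(Rational(-38, 9), Mul(Rational(1, 9), Pow(15, Rational(1, 2)))), -81) = Add(342, Mul(-9, Pow(15, Rational(1, 2))))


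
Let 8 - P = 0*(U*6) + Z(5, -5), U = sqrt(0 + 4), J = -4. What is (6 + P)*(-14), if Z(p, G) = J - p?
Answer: -322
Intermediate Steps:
Z(p, G) = -4 - p
U = 2 (U = sqrt(4) = 2)
P = 17 (P = 8 - (0*(2*6) + (-4 - 1*5)) = 8 - (0*12 + (-4 - 5)) = 8 - (0 - 9) = 8 - 1*(-9) = 8 + 9 = 17)
(6 + P)*(-14) = (6 + 17)*(-14) = 23*(-14) = -322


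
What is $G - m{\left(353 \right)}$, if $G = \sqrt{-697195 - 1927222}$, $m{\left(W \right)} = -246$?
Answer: $246 + i \sqrt{2624417} \approx 246.0 + 1620.0 i$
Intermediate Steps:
$G = i \sqrt{2624417}$ ($G = \sqrt{-2624417} = i \sqrt{2624417} \approx 1620.0 i$)
$G - m{\left(353 \right)} = i \sqrt{2624417} - -246 = i \sqrt{2624417} + 246 = 246 + i \sqrt{2624417}$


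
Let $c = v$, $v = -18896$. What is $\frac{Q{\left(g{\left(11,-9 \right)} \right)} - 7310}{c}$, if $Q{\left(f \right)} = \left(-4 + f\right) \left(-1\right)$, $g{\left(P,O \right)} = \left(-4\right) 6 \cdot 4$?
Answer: $\frac{3605}{9448} \approx 0.38156$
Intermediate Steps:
$c = -18896$
$g{\left(P,O \right)} = -96$ ($g{\left(P,O \right)} = \left(-24\right) 4 = -96$)
$Q{\left(f \right)} = 4 - f$
$\frac{Q{\left(g{\left(11,-9 \right)} \right)} - 7310}{c} = \frac{\left(4 - -96\right) - 7310}{-18896} = \left(\left(4 + 96\right) - 7310\right) \left(- \frac{1}{18896}\right) = \left(100 - 7310\right) \left(- \frac{1}{18896}\right) = \left(-7210\right) \left(- \frac{1}{18896}\right) = \frac{3605}{9448}$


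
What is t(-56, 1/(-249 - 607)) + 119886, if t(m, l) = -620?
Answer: 119266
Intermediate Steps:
t(-56, 1/(-249 - 607)) + 119886 = -620 + 119886 = 119266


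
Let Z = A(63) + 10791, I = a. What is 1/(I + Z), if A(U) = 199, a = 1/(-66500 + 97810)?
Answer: 31310/344096901 ≈ 9.0992e-5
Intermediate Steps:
a = 1/31310 ≈ 3.1939e-5
I = 1/31310 ≈ 3.1939e-5
Z = 10990 (Z = 199 + 10791 = 10990)
1/(I + Z) = 1/(1/31310 + 10990) = 1/(344096901/31310) = 31310/344096901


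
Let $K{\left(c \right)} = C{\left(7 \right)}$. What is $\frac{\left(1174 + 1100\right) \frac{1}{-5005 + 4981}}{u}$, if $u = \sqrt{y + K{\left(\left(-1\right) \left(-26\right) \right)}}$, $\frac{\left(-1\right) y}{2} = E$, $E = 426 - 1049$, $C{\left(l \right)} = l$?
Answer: $- \frac{379 \sqrt{1253}}{5012} \approx -2.6767$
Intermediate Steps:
$E = -623$
$y = 1246$ ($y = \left(-2\right) \left(-623\right) = 1246$)
$K{\left(c \right)} = 7$
$u = \sqrt{1253}$ ($u = \sqrt{1246 + 7} = \sqrt{1253} \approx 35.398$)
$\frac{\left(1174 + 1100\right) \frac{1}{-5005 + 4981}}{u} = \frac{\left(1174 + 1100\right) \frac{1}{-5005 + 4981}}{\sqrt{1253}} = \frac{2274}{-24} \frac{\sqrt{1253}}{1253} = 2274 \left(- \frac{1}{24}\right) \frac{\sqrt{1253}}{1253} = - \frac{379 \frac{\sqrt{1253}}{1253}}{4} = - \frac{379 \sqrt{1253}}{5012}$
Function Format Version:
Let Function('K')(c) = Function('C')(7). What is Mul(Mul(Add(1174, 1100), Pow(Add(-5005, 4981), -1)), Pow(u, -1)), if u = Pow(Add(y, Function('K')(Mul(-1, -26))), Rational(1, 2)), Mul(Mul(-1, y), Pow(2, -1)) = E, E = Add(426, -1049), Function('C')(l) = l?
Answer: Mul(Rational(-379, 5012), Pow(1253, Rational(1, 2))) ≈ -2.6767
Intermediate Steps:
E = -623
y = 1246 (y = Mul(-2, -623) = 1246)
Function('K')(c) = 7
u = Pow(1253, Rational(1, 2)) (u = Pow(Add(1246, 7), Rational(1, 2)) = Pow(1253, Rational(1, 2)) ≈ 35.398)
Mul(Mul(Add(1174, 1100), Pow(Add(-5005, 4981), -1)), Pow(u, -1)) = Mul(Mul(Add(1174, 1100), Pow(Add(-5005, 4981), -1)), Pow(Pow(1253, Rational(1, 2)), -1)) = Mul(Mul(2274, Pow(-24, -1)), Mul(Rational(1, 1253), Pow(1253, Rational(1, 2)))) = Mul(Mul(2274, Rational(-1, 24)), Mul(Rational(1, 1253), Pow(1253, Rational(1, 2)))) = Mul(Rational(-379, 4), Mul(Rational(1, 1253), Pow(1253, Rational(1, 2)))) = Mul(Rational(-379, 5012), Pow(1253, Rational(1, 2)))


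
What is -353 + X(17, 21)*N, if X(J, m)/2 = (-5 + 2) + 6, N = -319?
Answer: -2267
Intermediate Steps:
X(J, m) = 6 (X(J, m) = 2*((-5 + 2) + 6) = 2*(-3 + 6) = 2*3 = 6)
-353 + X(17, 21)*N = -353 + 6*(-319) = -353 - 1914 = -2267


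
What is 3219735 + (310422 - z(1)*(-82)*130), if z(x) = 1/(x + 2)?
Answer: 10601131/3 ≈ 3.5337e+6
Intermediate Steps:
z(x) = 1/(2 + x)
3219735 + (310422 - z(1)*(-82)*130) = 3219735 + (310422 - -82/(2 + 1)*130) = 3219735 + (310422 - -82/3*130) = 3219735 + (310422 - (⅓)*(-82)*130) = 3219735 + (310422 - (-82)*130/3) = 3219735 + (310422 - 1*(-10660/3)) = 3219735 + (310422 + 10660/3) = 3219735 + 941926/3 = 10601131/3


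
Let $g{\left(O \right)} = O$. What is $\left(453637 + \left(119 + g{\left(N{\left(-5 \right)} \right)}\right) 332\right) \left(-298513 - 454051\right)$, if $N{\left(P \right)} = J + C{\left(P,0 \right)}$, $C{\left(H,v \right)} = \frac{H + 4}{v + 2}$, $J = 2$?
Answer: $-371497950652$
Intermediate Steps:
$C{\left(H,v \right)} = \frac{4 + H}{2 + v}$
$N{\left(P \right)} = 4 + \frac{P}{2}$ ($N{\left(P \right)} = 2 + \frac{4 + P}{2 + 0} = 2 + \frac{4 + P}{2} = 2 + \left(2 + \frac{P}{2}\right) = 4 + \frac{P}{2}$)
$\left(453637 + \left(119 + g{\left(N{\left(-5 \right)} \right)}\right) 332\right) \left(-298513 - 454051\right) = \left(453637 + \left(119 + \left(4 + \frac{1}{2} \left(-5\right)\right)\right) 332\right) \left(-298513 - 454051\right) = \left(453637 + \left(119 + \left(4 - \frac{5}{2}\right)\right) 332\right) \left(-752564\right) = \left(453637 + \left(119 + \frac{3}{2}\right) 332\right) \left(-752564\right) = \left(453637 + \frac{241}{2} \cdot 332\right) \left(-752564\right) = \left(453637 + 40006\right) \left(-752564\right) = 493643 \left(-752564\right) = -371497950652$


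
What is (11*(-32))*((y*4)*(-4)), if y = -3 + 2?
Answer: -5632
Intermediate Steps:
y = -1
(11*(-32))*((y*4)*(-4)) = (11*(-32))*(-1*4*(-4)) = -(-1408)*(-4) = -352*16 = -5632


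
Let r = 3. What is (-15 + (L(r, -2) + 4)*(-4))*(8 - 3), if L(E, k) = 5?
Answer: -255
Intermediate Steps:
(-15 + (L(r, -2) + 4)*(-4))*(8 - 3) = (-15 + (5 + 4)*(-4))*(8 - 3) = (-15 + 9*(-4))*5 = (-15 - 36)*5 = -51*5 = -255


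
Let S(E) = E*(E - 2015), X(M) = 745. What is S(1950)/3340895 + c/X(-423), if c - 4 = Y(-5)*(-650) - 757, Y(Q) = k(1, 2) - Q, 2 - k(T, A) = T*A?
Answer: -2693606287/497793355 ≈ -5.4111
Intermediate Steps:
k(T, A) = 2 - A*T (k(T, A) = 2 - T*A = 2 - A*T)
S(E) = E*(-2015 + E)
Y(Q) = -Q (Y(Q) = (2 - 1*2*1) - Q = (2 - 2) - Q = 0 - Q = -Q)
c = -4003 (c = 4 + (-1*(-5)*(-650) - 757) = 4 + (5*(-650) - 757) = 4 + (-3250 - 757) = 4 - 4007 = -4003)
S(1950)/3340895 + c/X(-423) = (1950*(-2015 + 1950))/3340895 - 4003/745 = (1950*(-65))*(1/3340895) - 4003*1/745 = -126750*1/3340895 - 4003/745 = -25350/668179 - 4003/745 = -2693606287/497793355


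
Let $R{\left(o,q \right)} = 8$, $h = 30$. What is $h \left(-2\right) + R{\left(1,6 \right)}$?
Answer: $-52$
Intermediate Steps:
$h \left(-2\right) + R{\left(1,6 \right)} = 30 \left(-2\right) + 8 = -60 + 8 = -52$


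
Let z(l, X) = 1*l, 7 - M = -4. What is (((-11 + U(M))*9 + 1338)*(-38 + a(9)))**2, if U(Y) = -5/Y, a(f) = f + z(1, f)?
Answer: 144667643904/121 ≈ 1.1956e+9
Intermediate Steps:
M = 11 (M = 7 - 1*(-4) = 7 + 4 = 11)
z(l, X) = l
a(f) = 1 + f (a(f) = f + 1 = 1 + f)
(((-11 + U(M))*9 + 1338)*(-38 + a(9)))**2 = (((-11 - 5/11)*9 + 1338)*(-38 + (1 + 9)))**2 = (((-11 - 5*1/11)*9 + 1338)*(-38 + 10))**2 = (((-11 - 5/11)*9 + 1338)*(-28))**2 = ((-126/11*9 + 1338)*(-28))**2 = ((-1134/11 + 1338)*(-28))**2 = ((13584/11)*(-28))**2 = (-380352/11)**2 = 144667643904/121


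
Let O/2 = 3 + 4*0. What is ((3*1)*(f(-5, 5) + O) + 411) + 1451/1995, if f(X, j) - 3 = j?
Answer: 905186/1995 ≈ 453.73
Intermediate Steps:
O = 6 (O = 2*(3 + 4*0) = 2*(3 + 0) = 2*3 = 6)
f(X, j) = 3 + j
((3*1)*(f(-5, 5) + O) + 411) + 1451/1995 = ((3*1)*((3 + 5) + 6) + 411) + 1451/1995 = (3*(8 + 6) + 411) + 1451*(1/1995) = (3*14 + 411) + 1451/1995 = (42 + 411) + 1451/1995 = 453 + 1451/1995 = 905186/1995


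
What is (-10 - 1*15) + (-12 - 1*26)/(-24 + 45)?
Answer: -563/21 ≈ -26.810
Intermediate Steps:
(-10 - 1*15) + (-12 - 1*26)/(-24 + 45) = (-10 - 15) + (-12 - 26)/21 = -25 + (1/21)*(-38) = -25 - 38/21 = -563/21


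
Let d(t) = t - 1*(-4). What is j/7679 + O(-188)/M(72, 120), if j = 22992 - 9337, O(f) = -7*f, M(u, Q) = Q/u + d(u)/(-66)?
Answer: 333715747/130543 ≈ 2556.4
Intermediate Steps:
d(t) = 4 + t (d(t) = t + 4 = 4 + t)
M(u, Q) = -2/33 - u/66 + Q/u (M(u, Q) = Q/u + (4 + u)/(-66) = Q/u + (4 + u)*(-1/66) = Q/u + (-2/33 - u/66) = -2/33 - u/66 + Q/u)
j = 13655
j/7679 + O(-188)/M(72, 120) = 13655/7679 + (-7*(-188))/(((120 - 1/66*72*(4 + 72))/72)) = 13655*(1/7679) + 1316/(((120 - 1/66*72*76)/72)) = 13655/7679 + 1316/(((120 - 912/11)/72)) = 13655/7679 + 1316/(((1/72)*(408/11))) = 13655/7679 + 1316/(17/33) = 13655/7679 + 1316*(33/17) = 13655/7679 + 43428/17 = 333715747/130543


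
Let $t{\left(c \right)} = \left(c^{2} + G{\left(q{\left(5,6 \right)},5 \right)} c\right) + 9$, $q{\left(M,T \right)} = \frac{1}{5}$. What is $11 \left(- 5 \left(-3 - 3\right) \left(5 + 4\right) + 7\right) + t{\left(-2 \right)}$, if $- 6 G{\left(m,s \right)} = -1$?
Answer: $\frac{9179}{3} \approx 3059.7$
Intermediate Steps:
$q{\left(M,T \right)} = \frac{1}{5}$
$G{\left(m,s \right)} = \frac{1}{6}$ ($G{\left(m,s \right)} = \left(- \frac{1}{6}\right) \left(-1\right) = \frac{1}{6}$)
$t{\left(c \right)} = 9 + c^{2} + \frac{c}{6}$ ($t{\left(c \right)} = \left(c^{2} + \frac{c}{6}\right) + 9 = 9 + c^{2} + \frac{c}{6}$)
$11 \left(- 5 \left(-3 - 3\right) \left(5 + 4\right) + 7\right) + t{\left(-2 \right)} = 11 \left(- 5 \left(-3 - 3\right) \left(5 + 4\right) + 7\right) + \left(9 + \left(-2\right)^{2} + \frac{1}{6} \left(-2\right)\right) = 11 \left(- 5 \left(\left(-6\right) 9\right) + 7\right) + \left(9 + 4 - \frac{1}{3}\right) = 11 \left(\left(-5\right) \left(-54\right) + 7\right) + \frac{38}{3} = 11 \left(270 + 7\right) + \frac{38}{3} = 11 \cdot 277 + \frac{38}{3} = 3047 + \frac{38}{3} = \frac{9179}{3}$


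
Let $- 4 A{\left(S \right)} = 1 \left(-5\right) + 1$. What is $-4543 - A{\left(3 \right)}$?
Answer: $-4544$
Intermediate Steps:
$A{\left(S \right)} = 1$ ($A{\left(S \right)} = - \frac{1 \left(-5\right) + 1}{4} = - \frac{-5 + 1}{4} = \left(- \frac{1}{4}\right) \left(-4\right) = 1$)
$-4543 - A{\left(3 \right)} = -4543 - 1 = -4544$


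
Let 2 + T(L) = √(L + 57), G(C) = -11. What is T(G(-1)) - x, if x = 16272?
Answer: -16274 + √46 ≈ -16267.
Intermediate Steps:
T(L) = -2 + √(57 + L) (T(L) = -2 + √(L + 57) = -2 + √(57 + L))
T(G(-1)) - x = (-2 + √(57 - 11)) - 1*16272 = (-2 + √46) - 16272 = -16274 + √46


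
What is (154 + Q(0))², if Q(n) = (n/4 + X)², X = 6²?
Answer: 2102500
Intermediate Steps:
X = 36
Q(n) = (36 + n/4)² (Q(n) = (n/4 + 36)² = (36 + n/4)²)
(154 + Q(0))² = (154 + (144 + 0)²/16)² = (154 + (1/16)*144²)² = (154 + (1/16)*20736)² = (154 + 1296)² = 1450² = 2102500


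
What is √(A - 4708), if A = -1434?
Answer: I*√6142 ≈ 78.371*I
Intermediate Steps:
√(A - 4708) = √(-1434 - 4708) = √(-6142) = I*√6142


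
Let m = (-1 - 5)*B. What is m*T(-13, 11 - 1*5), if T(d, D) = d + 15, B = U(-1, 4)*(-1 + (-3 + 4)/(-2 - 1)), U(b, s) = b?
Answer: -16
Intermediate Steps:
B = 4/3 (B = -(-1 + (-3 + 4)/(-2 - 1)) = -(-1 + 1/(-3)) = -(-1 + 1*(-⅓)) = -(-1 - ⅓) = -1*(-4/3) = 4/3 ≈ 1.3333)
T(d, D) = 15 + d
m = -8 (m = (-1 - 5)*(4/3) = -6*4/3 = -8)
m*T(-13, 11 - 1*5) = -8*(15 - 13) = -8*2 = -16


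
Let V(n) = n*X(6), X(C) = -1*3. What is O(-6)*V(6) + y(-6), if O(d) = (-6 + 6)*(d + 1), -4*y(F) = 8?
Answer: -2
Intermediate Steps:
y(F) = -2 (y(F) = -1/4*8 = -2)
X(C) = -3
V(n) = -3*n (V(n) = n*(-3) = -3*n)
O(d) = 0 (O(d) = 0*(1 + d) = 0)
O(-6)*V(6) + y(-6) = 0*(-3*6) - 2 = 0*(-18) - 2 = 0 - 2 = -2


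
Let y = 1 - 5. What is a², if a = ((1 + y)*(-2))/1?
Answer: 36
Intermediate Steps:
y = -4
a = 6 (a = ((1 - 4)*(-2))/1 = -3*(-2)*1 = 6*1 = 6)
a² = 6² = 36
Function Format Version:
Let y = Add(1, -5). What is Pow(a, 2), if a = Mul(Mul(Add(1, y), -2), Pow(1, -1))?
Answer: 36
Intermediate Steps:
y = -4
a = 6 (a = Mul(Mul(Add(1, -4), -2), Pow(1, -1)) = Mul(Mul(-3, -2), 1) = Mul(6, 1) = 6)
Pow(a, 2) = Pow(6, 2) = 36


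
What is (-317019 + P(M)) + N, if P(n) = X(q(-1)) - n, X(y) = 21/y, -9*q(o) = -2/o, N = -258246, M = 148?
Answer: -1151015/2 ≈ -5.7551e+5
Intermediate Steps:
q(o) = 2/(9*o) (q(o) = -(-2)/(9*o) = 2/(9*o))
P(n) = -189/2 - n (P(n) = 21/(((2/9)/(-1))) - n = 21/(((2/9)*(-1))) - n = 21/(-2/9) - n = 21*(-9/2) - n = -189/2 - n)
(-317019 + P(M)) + N = (-317019 + (-189/2 - 1*148)) - 258246 = (-317019 + (-189/2 - 148)) - 258246 = (-317019 - 485/2) - 258246 = -634523/2 - 258246 = -1151015/2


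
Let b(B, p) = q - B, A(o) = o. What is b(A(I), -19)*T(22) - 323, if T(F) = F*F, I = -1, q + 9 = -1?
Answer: -4679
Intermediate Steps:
q = -10 (q = -9 - 1 = -10)
T(F) = F²
b(B, p) = -10 - B
b(A(I), -19)*T(22) - 323 = (-10 - 1*(-1))*22² - 323 = (-10 + 1)*484 - 323 = -9*484 - 323 = -4356 - 323 = -4679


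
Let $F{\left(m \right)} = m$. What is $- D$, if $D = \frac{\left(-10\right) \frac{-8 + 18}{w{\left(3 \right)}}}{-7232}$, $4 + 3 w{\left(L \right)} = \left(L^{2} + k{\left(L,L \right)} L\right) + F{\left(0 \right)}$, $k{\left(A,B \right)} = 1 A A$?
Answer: $- \frac{75}{57856} \approx -0.0012963$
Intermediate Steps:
$k{\left(A,B \right)} = A^{2}$ ($k{\left(A,B \right)} = A A = A^{2}$)
$w{\left(L \right)} = - \frac{4}{3} + \frac{L^{2}}{3} + \frac{L^{3}}{3}$ ($w{\left(L \right)} = - \frac{4}{3} + \frac{\left(L^{2} + L^{2} L\right) + 0}{3} = - \frac{4}{3} + \frac{\left(L^{2} + L^{3}\right) + 0}{3} = - \frac{4}{3} + \frac{L^{2} + L^{3}}{3} = - \frac{4}{3} + \left(\frac{L^{2}}{3} + \frac{L^{3}}{3}\right) = - \frac{4}{3} + \frac{L^{2}}{3} + \frac{L^{3}}{3}$)
$D = \frac{75}{57856}$ ($D = \frac{\left(-10\right) \frac{-8 + 18}{- \frac{4}{3} + \frac{3^{2}}{3} + \frac{3^{3}}{3}}}{-7232} = - 10 \frac{10}{- \frac{4}{3} + \frac{1}{3} \cdot 9 + \frac{1}{3} \cdot 27} \left(- \frac{1}{7232}\right) = - 10 \frac{10}{- \frac{4}{3} + 3 + 9} \left(- \frac{1}{7232}\right) = - 10 \frac{10}{\frac{32}{3}} \left(- \frac{1}{7232}\right) = - 10 \cdot 10 \cdot \frac{3}{32} \left(- \frac{1}{7232}\right) = \left(-10\right) \frac{15}{16} \left(- \frac{1}{7232}\right) = \left(- \frac{75}{8}\right) \left(- \frac{1}{7232}\right) = \frac{75}{57856} \approx 0.0012963$)
$- D = \left(-1\right) \frac{75}{57856} = - \frac{75}{57856}$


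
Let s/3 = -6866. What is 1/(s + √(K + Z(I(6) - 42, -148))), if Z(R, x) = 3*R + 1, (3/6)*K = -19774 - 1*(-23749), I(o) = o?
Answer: -20598/424269761 - √7843/424269761 ≈ -4.8758e-5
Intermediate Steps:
K = 7950 (K = 2*(-19774 - 1*(-23749)) = 2*(-19774 + 23749) = 2*3975 = 7950)
Z(R, x) = 1 + 3*R
s = -20598 (s = 3*(-6866) = -20598)
1/(s + √(K + Z(I(6) - 42, -148))) = 1/(-20598 + √(7950 + (1 + 3*(6 - 42)))) = 1/(-20598 + √(7950 + (1 + 3*(-36)))) = 1/(-20598 + √(7950 + (1 - 108))) = 1/(-20598 + √(7950 - 107)) = 1/(-20598 + √7843)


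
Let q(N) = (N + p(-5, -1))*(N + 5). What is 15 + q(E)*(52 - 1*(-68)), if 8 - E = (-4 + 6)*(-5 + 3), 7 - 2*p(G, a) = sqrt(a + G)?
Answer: 31635 - 1020*I*sqrt(6) ≈ 31635.0 - 2498.5*I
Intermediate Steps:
p(G, a) = 7/2 - sqrt(G + a)/2 (p(G, a) = 7/2 - sqrt(a + G)/2 = 7/2 - sqrt(G + a)/2)
E = 12 (E = 8 - (-4 + 6)*(-5 + 3) = 8 - 2*(-2) = 8 - 1*(-4) = 8 + 4 = 12)
q(N) = (5 + N)*(7/2 + N - I*sqrt(6)/2) (q(N) = (N + (7/2 - sqrt(-5 - 1)/2))*(N + 5) = (N + (7/2 - I*sqrt(6)/2))*(5 + N) = (7/2 + N - I*sqrt(6)/2)*(5 + N) = (5 + N)*(7/2 + N - I*sqrt(6)/2))
15 + q(E)*(52 - 1*(-68)) = 15 + (35/2 + 12**2 + (17/2)*12 - 5*I*sqrt(6)/2 - 1/2*I*12*sqrt(6))*(52 - 1*(-68)) = 15 + (35/2 + 144 + 102 - 5*I*sqrt(6)/2 - 6*I*sqrt(6))*(52 + 68) = 15 + (527/2 - 17*I*sqrt(6)/2)*120 = 15 + (31620 - 1020*I*sqrt(6)) = 31635 - 1020*I*sqrt(6)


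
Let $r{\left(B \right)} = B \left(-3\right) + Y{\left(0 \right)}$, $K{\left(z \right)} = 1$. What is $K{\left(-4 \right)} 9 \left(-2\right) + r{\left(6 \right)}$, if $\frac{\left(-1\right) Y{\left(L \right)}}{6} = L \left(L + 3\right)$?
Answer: $-36$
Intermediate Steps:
$Y{\left(L \right)} = - 6 L \left(3 + L\right)$ ($Y{\left(L \right)} = - 6 L \left(L + 3\right) = - 6 L \left(3 + L\right)$)
$r{\left(B \right)} = - 3 B$ ($r{\left(B \right)} = B \left(-3\right) - 0 \left(3 + 0\right) = - 3 B - 0 \cdot 3 = - 3 B + 0 = - 3 B$)
$K{\left(-4 \right)} 9 \left(-2\right) + r{\left(6 \right)} = 1 \cdot 9 \left(-2\right) - 18 = 1 \left(-18\right) - 18 = -18 - 18 = -36$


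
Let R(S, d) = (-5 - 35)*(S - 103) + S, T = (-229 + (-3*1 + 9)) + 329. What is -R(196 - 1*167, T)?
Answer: -2989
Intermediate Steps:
T = 106 (T = (-229 + (-3 + 9)) + 329 = (-229 + 6) + 329 = -223 + 329 = 106)
R(S, d) = 4120 - 39*S (R(S, d) = -40*(-103 + S) + S = (4120 - 40*S) + S = 4120 - 39*S)
-R(196 - 1*167, T) = -(4120 - 39*(196 - 1*167)) = -(4120 - 39*(196 - 167)) = -(4120 - 39*29) = -(4120 - 1131) = -1*2989 = -2989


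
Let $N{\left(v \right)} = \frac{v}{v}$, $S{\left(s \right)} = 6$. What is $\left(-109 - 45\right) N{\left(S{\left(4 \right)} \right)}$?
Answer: $-154$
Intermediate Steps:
$N{\left(v \right)} = 1$
$\left(-109 - 45\right) N{\left(S{\left(4 \right)} \right)} = \left(-109 - 45\right) 1 = \left(-154\right) 1 = -154$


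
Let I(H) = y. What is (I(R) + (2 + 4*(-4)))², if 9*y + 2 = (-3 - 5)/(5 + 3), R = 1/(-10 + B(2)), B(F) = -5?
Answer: 1849/9 ≈ 205.44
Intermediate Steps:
R = -1/15 (R = 1/(-10 - 5) = 1/(-15) = -1/15 ≈ -0.066667)
y = -⅓ (y = -2/9 + ((-3 - 5)/(5 + 3))/9 = -2/9 + (-8/8)/9 = -2/9 + (-8*⅛)/9 = -2/9 + (⅑)*(-1) = -2/9 - ⅑ = -⅓ ≈ -0.33333)
I(H) = -⅓
(I(R) + (2 + 4*(-4)))² = (-⅓ + (2 + 4*(-4)))² = (-⅓ + (2 - 16))² = (-⅓ - 14)² = (-43/3)² = 1849/9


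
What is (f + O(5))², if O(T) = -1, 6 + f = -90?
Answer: 9409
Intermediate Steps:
f = -96 (f = -6 - 90 = -96)
(f + O(5))² = (-96 - 1)² = (-97)² = 9409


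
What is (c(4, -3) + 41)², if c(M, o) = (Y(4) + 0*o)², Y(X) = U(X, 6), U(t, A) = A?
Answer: 5929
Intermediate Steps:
Y(X) = 6
c(M, o) = 36 (c(M, o) = (6 + 0*o)² = (6 + 0)² = 6² = 36)
(c(4, -3) + 41)² = (36 + 41)² = 77² = 5929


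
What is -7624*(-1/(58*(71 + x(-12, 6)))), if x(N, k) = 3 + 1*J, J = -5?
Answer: 3812/2001 ≈ 1.9050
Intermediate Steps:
x(N, k) = -2 (x(N, k) = 3 + 1*(-5) = 3 - 5 = -2)
-7624*(-1/(58*(71 + x(-12, 6)))) = -7624*(-1/(58*(71 - 2))) = -7624/(69*(-58)) = -7624/(-4002) = -7624*(-1/4002) = 3812/2001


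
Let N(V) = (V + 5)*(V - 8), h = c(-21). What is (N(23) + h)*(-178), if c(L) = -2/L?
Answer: -1570316/21 ≈ -74777.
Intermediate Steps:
h = 2/21 (h = -2/(-21) = -2*(-1/21) = 2/21 ≈ 0.095238)
N(V) = (-8 + V)*(5 + V) (N(V) = (5 + V)*(-8 + V) = (-8 + V)*(5 + V))
(N(23) + h)*(-178) = ((-40 + 23² - 3*23) + 2/21)*(-178) = ((-40 + 529 - 69) + 2/21)*(-178) = (420 + 2/21)*(-178) = (8822/21)*(-178) = -1570316/21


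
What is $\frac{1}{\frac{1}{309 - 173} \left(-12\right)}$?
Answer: $- \frac{34}{3} \approx -11.333$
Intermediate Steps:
$\frac{1}{\frac{1}{309 - 173} \left(-12\right)} = \frac{1}{\frac{1}{136} \left(-12\right)} = \frac{1}{- \frac{3}{34}} = - \frac{34}{3}$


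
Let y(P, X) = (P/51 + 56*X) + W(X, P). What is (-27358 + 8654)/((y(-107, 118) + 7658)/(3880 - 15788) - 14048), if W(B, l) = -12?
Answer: 1622726976/1218884233 ≈ 1.3313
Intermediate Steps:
y(P, X) = -12 + 56*X + P/51 (y(P, X) = (P/51 + 56*X) - 12 = (56*X + P/51) - 12 = -12 + 56*X + P/51)
(-27358 + 8654)/((y(-107, 118) + 7658)/(3880 - 15788) - 14048) = (-27358 + 8654)/(((-12 + 56*118 + (1/51)*(-107)) + 7658)/(3880 - 15788) - 14048) = -18704/(((-12 + 6608 - 107/51) + 7658)/(-11908) - 14048) = -18704/((336289/51 + 7658)*(-1/11908) - 14048) = -18704/((726847/51)*(-1/11908) - 14048) = -18704/(-726847/607308 - 14048) = -18704/(-8532189631/607308) = -18704*(-607308/8532189631) = 1622726976/1218884233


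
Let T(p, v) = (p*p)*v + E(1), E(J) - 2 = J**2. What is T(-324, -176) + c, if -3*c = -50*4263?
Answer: -18404723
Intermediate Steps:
E(J) = 2 + J**2
T(p, v) = 3 + v*p**2 (T(p, v) = (p*p)*v + (2 + 1**2) = p**2*v + (2 + 1) = v*p**2 + 3 = 3 + v*p**2)
c = 71050 (c = -(-50)*4263/3 = -1/3*(-213150) = 71050)
T(-324, -176) + c = (3 - 176*(-324)**2) + 71050 = (3 - 176*104976) + 71050 = (3 - 18475776) + 71050 = -18475773 + 71050 = -18404723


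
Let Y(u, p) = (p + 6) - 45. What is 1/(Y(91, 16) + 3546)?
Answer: 1/3523 ≈ 0.00028385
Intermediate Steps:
Y(u, p) = -39 + p (Y(u, p) = (6 + p) - 45 = -39 + p)
1/(Y(91, 16) + 3546) = 1/((-39 + 16) + 3546) = 1/(-23 + 3546) = 1/3523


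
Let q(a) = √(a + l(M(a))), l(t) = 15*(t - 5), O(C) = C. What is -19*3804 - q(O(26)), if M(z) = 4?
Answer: -72276 - √11 ≈ -72279.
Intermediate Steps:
l(t) = -75 + 15*t (l(t) = 15*(-5 + t) = -75 + 15*t)
q(a) = √(-15 + a) (q(a) = √(a + (-75 + 15*4)) = √(a + (-75 + 60)) = √(a - 15) = √(-15 + a))
-19*3804 - q(O(26)) = -19*3804 - √(-15 + 26) = -72276 - √11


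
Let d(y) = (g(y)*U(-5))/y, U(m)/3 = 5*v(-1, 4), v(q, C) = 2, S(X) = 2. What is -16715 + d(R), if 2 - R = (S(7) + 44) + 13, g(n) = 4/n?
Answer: -18102305/1083 ≈ -16715.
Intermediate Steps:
R = -57 (R = 2 - ((2 + 44) + 13) = 2 - (46 + 13) = 2 - 1*59 = 2 - 59 = -57)
U(m) = 30 (U(m) = 3*(5*2) = 3*10 = 30)
d(y) = 120/y² (d(y) = ((4/y)*30)/y = (120/y)/y = 120/y²)
-16715 + d(R) = -16715 + 120/(-57)² = -16715 + 120*(1/3249) = -16715 + 40/1083 = -18102305/1083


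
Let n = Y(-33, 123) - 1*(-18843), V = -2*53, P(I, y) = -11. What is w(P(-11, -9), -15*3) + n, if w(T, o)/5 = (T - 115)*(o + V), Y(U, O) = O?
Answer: 114096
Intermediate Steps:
V = -106
n = 18966 (n = 123 - 1*(-18843) = 123 + 18843 = 18966)
w(T, o) = 5*(-115 + T)*(-106 + o) (w(T, o) = 5*((T - 115)*(o - 106)) = 5*((-115 + T)*(-106 + o)) = 5*(-115 + T)*(-106 + o))
w(P(-11, -9), -15*3) + n = (60950 - (-8625)*3 - 530*(-11) + 5*(-11)*(-15*3)) + 18966 = (60950 - 575*(-45) + 5830 + 5*(-11)*(-45)) + 18966 = (60950 + 25875 + 5830 + 2475) + 18966 = 95130 + 18966 = 114096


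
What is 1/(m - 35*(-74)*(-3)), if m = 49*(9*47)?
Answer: 1/12957 ≈ 7.7178e-5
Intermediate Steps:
m = 20727 (m = 49*423 = 20727)
1/(m - 35*(-74)*(-3)) = 1/(20727 - 35*(-74)*(-3)) = 1/(20727 + 2590*(-3)) = 1/(20727 - 7770) = 1/12957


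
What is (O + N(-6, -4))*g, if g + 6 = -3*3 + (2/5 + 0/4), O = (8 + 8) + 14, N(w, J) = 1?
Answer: -2263/5 ≈ -452.60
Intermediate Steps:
O = 30 (O = 16 + 14 = 30)
g = -73/5 (g = -6 + (-3*3 + (2/5 + 0/4)) = -6 + (-9 + (2*(⅕) + 0*(¼))) = -6 + (-9 + (⅖ + 0)) = -6 + (-9 + ⅖) = -6 - 43/5 = -73/5 ≈ -14.600)
(O + N(-6, -4))*g = (30 + 1)*(-73/5) = 31*(-73/5) = -2263/5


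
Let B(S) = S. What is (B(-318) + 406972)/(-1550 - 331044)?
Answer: -203327/166297 ≈ -1.2227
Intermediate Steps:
(B(-318) + 406972)/(-1550 - 331044) = (-318 + 406972)/(-1550 - 331044) = 406654/(-332594) = 406654*(-1/332594) = -203327/166297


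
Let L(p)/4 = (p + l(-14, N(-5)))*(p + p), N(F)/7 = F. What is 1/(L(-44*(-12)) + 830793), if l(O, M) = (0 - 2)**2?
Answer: 1/3077961 ≈ 3.2489e-7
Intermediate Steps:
N(F) = 7*F
l(O, M) = 4 (l(O, M) = (-2)**2 = 4)
L(p) = 8*p*(4 + p) (L(p) = 4*((p + 4)*(p + p)) = 4*((4 + p)*(2*p)) = 4*(2*p*(4 + p)) = 8*p*(4 + p))
1/(L(-44*(-12)) + 830793) = 1/(8*(-44*(-12))*(4 - 44*(-12)) + 830793) = 1/(8*528*(4 + 528) + 830793) = 1/(8*528*532 + 830793) = 1/(2247168 + 830793) = 1/3077961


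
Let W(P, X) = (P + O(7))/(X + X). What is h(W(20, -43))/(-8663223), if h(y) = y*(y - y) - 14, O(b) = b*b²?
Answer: 14/8663223 ≈ 1.6160e-6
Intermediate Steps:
O(b) = b³
W(P, X) = (343 + P)/(2*X) (W(P, X) = (P + 7³)/(X + X) = (P + 343)/((2*X)) = (343 + P)*(1/(2*X)) = (343 + P)/(2*X))
h(y) = -14 (h(y) = y*0 - 14 = 0 - 14 = -14)
h(W(20, -43))/(-8663223) = -14/(-8663223) = -14*(-1/8663223) = 14/8663223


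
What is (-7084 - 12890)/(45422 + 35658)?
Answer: -9987/40540 ≈ -0.24635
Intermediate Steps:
(-7084 - 12890)/(45422 + 35658) = -19974/81080 = -19974*1/81080 = -9987/40540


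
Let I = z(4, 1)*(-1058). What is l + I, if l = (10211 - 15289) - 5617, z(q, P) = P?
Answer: -11753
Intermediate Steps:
l = -10695 (l = -5078 - 5617 = -10695)
I = -1058 (I = 1*(-1058) = -1058)
l + I = -10695 - 1058 = -11753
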